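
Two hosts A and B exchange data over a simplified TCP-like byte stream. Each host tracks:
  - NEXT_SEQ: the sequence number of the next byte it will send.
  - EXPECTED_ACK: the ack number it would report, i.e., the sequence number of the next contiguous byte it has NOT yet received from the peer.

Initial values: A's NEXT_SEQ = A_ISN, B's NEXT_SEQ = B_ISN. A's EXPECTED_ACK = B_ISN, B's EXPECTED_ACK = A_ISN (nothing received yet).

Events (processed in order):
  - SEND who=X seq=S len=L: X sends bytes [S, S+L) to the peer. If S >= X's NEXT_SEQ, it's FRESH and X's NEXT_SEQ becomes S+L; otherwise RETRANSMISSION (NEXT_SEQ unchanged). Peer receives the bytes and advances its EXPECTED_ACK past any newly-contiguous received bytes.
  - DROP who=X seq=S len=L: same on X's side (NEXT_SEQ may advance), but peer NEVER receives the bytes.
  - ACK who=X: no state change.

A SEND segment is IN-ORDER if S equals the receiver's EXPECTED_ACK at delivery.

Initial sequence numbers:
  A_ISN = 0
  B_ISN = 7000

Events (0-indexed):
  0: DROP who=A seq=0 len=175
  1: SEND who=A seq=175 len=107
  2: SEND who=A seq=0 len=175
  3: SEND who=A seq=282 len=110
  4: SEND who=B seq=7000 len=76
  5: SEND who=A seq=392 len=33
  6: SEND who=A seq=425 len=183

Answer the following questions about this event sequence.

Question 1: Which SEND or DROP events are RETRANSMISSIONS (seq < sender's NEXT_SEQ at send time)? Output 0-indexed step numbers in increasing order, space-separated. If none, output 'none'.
Step 0: DROP seq=0 -> fresh
Step 1: SEND seq=175 -> fresh
Step 2: SEND seq=0 -> retransmit
Step 3: SEND seq=282 -> fresh
Step 4: SEND seq=7000 -> fresh
Step 5: SEND seq=392 -> fresh
Step 6: SEND seq=425 -> fresh

Answer: 2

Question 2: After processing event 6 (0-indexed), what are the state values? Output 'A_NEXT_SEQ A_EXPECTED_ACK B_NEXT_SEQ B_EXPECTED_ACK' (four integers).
After event 0: A_seq=175 A_ack=7000 B_seq=7000 B_ack=0
After event 1: A_seq=282 A_ack=7000 B_seq=7000 B_ack=0
After event 2: A_seq=282 A_ack=7000 B_seq=7000 B_ack=282
After event 3: A_seq=392 A_ack=7000 B_seq=7000 B_ack=392
After event 4: A_seq=392 A_ack=7076 B_seq=7076 B_ack=392
After event 5: A_seq=425 A_ack=7076 B_seq=7076 B_ack=425
After event 6: A_seq=608 A_ack=7076 B_seq=7076 B_ack=608

608 7076 7076 608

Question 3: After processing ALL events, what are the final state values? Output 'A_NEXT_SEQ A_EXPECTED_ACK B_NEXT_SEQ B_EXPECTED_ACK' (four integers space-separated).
After event 0: A_seq=175 A_ack=7000 B_seq=7000 B_ack=0
After event 1: A_seq=282 A_ack=7000 B_seq=7000 B_ack=0
After event 2: A_seq=282 A_ack=7000 B_seq=7000 B_ack=282
After event 3: A_seq=392 A_ack=7000 B_seq=7000 B_ack=392
After event 4: A_seq=392 A_ack=7076 B_seq=7076 B_ack=392
After event 5: A_seq=425 A_ack=7076 B_seq=7076 B_ack=425
After event 6: A_seq=608 A_ack=7076 B_seq=7076 B_ack=608

Answer: 608 7076 7076 608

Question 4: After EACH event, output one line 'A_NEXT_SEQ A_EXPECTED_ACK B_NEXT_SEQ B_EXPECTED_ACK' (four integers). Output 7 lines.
175 7000 7000 0
282 7000 7000 0
282 7000 7000 282
392 7000 7000 392
392 7076 7076 392
425 7076 7076 425
608 7076 7076 608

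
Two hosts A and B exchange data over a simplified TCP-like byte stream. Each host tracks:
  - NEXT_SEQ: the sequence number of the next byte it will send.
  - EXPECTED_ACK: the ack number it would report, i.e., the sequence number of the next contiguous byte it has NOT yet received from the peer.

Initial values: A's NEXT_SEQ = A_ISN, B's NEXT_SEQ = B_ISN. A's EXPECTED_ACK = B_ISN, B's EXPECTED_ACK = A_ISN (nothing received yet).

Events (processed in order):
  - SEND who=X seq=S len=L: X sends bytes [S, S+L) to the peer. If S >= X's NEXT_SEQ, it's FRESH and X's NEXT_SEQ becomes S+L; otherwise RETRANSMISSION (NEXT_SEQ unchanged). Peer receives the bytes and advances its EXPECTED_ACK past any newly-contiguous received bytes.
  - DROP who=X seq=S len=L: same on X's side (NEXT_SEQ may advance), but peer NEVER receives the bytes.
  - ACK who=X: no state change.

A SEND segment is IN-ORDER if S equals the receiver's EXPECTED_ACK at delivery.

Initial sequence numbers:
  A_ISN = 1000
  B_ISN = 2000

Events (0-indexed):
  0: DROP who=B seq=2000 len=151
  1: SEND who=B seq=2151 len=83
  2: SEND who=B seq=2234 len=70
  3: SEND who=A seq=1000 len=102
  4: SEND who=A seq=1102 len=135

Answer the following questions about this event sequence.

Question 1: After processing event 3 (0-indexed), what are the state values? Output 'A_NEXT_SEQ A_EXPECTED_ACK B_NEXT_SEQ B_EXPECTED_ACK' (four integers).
After event 0: A_seq=1000 A_ack=2000 B_seq=2151 B_ack=1000
After event 1: A_seq=1000 A_ack=2000 B_seq=2234 B_ack=1000
After event 2: A_seq=1000 A_ack=2000 B_seq=2304 B_ack=1000
After event 3: A_seq=1102 A_ack=2000 B_seq=2304 B_ack=1102

1102 2000 2304 1102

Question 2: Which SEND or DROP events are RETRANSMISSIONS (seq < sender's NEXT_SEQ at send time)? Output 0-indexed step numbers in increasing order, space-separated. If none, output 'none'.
Answer: none

Derivation:
Step 0: DROP seq=2000 -> fresh
Step 1: SEND seq=2151 -> fresh
Step 2: SEND seq=2234 -> fresh
Step 3: SEND seq=1000 -> fresh
Step 4: SEND seq=1102 -> fresh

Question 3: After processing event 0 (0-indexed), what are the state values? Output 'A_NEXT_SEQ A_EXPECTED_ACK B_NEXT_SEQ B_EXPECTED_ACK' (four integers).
After event 0: A_seq=1000 A_ack=2000 B_seq=2151 B_ack=1000

1000 2000 2151 1000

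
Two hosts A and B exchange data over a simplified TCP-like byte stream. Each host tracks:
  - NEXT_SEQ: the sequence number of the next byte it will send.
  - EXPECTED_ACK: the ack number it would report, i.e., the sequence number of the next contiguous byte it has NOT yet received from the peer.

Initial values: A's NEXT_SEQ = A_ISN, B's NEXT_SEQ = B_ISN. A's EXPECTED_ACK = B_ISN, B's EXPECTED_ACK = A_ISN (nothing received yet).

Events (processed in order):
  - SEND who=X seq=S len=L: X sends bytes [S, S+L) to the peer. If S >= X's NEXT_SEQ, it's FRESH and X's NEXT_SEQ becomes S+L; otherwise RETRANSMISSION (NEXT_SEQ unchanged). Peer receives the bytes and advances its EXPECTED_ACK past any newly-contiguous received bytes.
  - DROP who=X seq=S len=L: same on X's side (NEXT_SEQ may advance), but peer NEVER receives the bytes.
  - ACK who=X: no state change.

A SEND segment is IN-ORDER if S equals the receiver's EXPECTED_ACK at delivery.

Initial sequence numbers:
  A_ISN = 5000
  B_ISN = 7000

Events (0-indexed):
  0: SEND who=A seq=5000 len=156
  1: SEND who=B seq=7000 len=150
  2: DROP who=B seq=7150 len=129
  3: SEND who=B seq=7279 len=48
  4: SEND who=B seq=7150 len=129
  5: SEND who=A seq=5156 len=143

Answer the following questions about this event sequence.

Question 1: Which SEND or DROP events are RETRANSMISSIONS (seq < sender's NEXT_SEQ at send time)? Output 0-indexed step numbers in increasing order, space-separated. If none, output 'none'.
Answer: 4

Derivation:
Step 0: SEND seq=5000 -> fresh
Step 1: SEND seq=7000 -> fresh
Step 2: DROP seq=7150 -> fresh
Step 3: SEND seq=7279 -> fresh
Step 4: SEND seq=7150 -> retransmit
Step 5: SEND seq=5156 -> fresh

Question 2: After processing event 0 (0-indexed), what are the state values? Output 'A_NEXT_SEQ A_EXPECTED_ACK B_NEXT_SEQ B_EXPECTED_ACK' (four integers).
After event 0: A_seq=5156 A_ack=7000 B_seq=7000 B_ack=5156

5156 7000 7000 5156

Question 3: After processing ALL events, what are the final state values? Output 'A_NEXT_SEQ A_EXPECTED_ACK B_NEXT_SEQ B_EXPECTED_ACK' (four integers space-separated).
Answer: 5299 7327 7327 5299

Derivation:
After event 0: A_seq=5156 A_ack=7000 B_seq=7000 B_ack=5156
After event 1: A_seq=5156 A_ack=7150 B_seq=7150 B_ack=5156
After event 2: A_seq=5156 A_ack=7150 B_seq=7279 B_ack=5156
After event 3: A_seq=5156 A_ack=7150 B_seq=7327 B_ack=5156
After event 4: A_seq=5156 A_ack=7327 B_seq=7327 B_ack=5156
After event 5: A_seq=5299 A_ack=7327 B_seq=7327 B_ack=5299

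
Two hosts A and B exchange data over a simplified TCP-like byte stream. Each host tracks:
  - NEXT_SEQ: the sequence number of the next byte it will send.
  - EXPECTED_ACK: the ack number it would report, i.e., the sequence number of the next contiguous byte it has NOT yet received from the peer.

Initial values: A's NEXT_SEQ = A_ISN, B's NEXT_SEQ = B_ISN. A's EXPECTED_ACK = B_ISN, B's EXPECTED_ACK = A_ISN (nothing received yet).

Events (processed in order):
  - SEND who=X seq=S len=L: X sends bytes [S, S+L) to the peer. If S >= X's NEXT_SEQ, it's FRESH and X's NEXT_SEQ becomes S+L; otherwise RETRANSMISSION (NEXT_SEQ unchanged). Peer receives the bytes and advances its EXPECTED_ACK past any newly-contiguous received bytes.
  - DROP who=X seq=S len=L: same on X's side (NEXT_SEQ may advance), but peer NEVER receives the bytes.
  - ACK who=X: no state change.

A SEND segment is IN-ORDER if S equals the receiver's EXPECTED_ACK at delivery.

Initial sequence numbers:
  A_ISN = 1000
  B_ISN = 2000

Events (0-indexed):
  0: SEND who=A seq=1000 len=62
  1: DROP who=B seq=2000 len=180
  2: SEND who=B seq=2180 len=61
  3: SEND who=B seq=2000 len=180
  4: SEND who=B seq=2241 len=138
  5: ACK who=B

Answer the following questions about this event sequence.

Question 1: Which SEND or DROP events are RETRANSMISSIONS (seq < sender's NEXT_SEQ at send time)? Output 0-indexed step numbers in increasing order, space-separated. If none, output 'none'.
Answer: 3

Derivation:
Step 0: SEND seq=1000 -> fresh
Step 1: DROP seq=2000 -> fresh
Step 2: SEND seq=2180 -> fresh
Step 3: SEND seq=2000 -> retransmit
Step 4: SEND seq=2241 -> fresh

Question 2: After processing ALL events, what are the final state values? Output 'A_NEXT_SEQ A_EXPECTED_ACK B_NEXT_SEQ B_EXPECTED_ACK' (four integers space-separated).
Answer: 1062 2379 2379 1062

Derivation:
After event 0: A_seq=1062 A_ack=2000 B_seq=2000 B_ack=1062
After event 1: A_seq=1062 A_ack=2000 B_seq=2180 B_ack=1062
After event 2: A_seq=1062 A_ack=2000 B_seq=2241 B_ack=1062
After event 3: A_seq=1062 A_ack=2241 B_seq=2241 B_ack=1062
After event 4: A_seq=1062 A_ack=2379 B_seq=2379 B_ack=1062
After event 5: A_seq=1062 A_ack=2379 B_seq=2379 B_ack=1062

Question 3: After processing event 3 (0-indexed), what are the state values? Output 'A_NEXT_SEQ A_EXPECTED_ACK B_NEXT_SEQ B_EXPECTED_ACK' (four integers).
After event 0: A_seq=1062 A_ack=2000 B_seq=2000 B_ack=1062
After event 1: A_seq=1062 A_ack=2000 B_seq=2180 B_ack=1062
After event 2: A_seq=1062 A_ack=2000 B_seq=2241 B_ack=1062
After event 3: A_seq=1062 A_ack=2241 B_seq=2241 B_ack=1062

1062 2241 2241 1062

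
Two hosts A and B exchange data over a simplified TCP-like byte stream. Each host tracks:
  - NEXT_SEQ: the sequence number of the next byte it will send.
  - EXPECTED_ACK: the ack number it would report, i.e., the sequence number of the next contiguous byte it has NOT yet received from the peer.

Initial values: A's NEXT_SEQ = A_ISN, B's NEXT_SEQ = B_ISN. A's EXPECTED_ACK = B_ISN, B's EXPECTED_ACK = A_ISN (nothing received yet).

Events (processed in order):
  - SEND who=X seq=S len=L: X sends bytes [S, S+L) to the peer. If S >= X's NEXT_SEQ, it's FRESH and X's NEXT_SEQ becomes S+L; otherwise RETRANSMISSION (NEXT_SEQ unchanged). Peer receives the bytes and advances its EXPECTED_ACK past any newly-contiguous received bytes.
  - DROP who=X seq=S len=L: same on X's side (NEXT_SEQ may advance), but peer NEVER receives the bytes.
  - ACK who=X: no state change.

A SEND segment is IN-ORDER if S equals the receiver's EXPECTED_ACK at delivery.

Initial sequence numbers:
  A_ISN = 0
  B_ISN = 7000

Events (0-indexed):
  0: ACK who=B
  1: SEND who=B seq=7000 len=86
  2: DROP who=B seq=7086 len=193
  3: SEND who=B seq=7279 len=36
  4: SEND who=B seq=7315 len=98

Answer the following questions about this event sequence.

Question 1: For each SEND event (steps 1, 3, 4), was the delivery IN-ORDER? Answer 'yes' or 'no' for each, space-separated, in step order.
Answer: yes no no

Derivation:
Step 1: SEND seq=7000 -> in-order
Step 3: SEND seq=7279 -> out-of-order
Step 4: SEND seq=7315 -> out-of-order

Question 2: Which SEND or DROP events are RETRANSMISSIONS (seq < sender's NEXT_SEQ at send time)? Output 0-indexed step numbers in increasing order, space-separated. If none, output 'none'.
Step 1: SEND seq=7000 -> fresh
Step 2: DROP seq=7086 -> fresh
Step 3: SEND seq=7279 -> fresh
Step 4: SEND seq=7315 -> fresh

Answer: none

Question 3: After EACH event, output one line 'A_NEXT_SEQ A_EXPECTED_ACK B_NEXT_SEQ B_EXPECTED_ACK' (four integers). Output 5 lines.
0 7000 7000 0
0 7086 7086 0
0 7086 7279 0
0 7086 7315 0
0 7086 7413 0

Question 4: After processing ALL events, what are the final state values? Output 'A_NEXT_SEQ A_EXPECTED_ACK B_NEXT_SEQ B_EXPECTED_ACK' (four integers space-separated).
Answer: 0 7086 7413 0

Derivation:
After event 0: A_seq=0 A_ack=7000 B_seq=7000 B_ack=0
After event 1: A_seq=0 A_ack=7086 B_seq=7086 B_ack=0
After event 2: A_seq=0 A_ack=7086 B_seq=7279 B_ack=0
After event 3: A_seq=0 A_ack=7086 B_seq=7315 B_ack=0
After event 4: A_seq=0 A_ack=7086 B_seq=7413 B_ack=0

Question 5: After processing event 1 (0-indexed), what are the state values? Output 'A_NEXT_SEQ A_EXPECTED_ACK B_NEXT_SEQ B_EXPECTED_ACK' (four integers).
After event 0: A_seq=0 A_ack=7000 B_seq=7000 B_ack=0
After event 1: A_seq=0 A_ack=7086 B_seq=7086 B_ack=0

0 7086 7086 0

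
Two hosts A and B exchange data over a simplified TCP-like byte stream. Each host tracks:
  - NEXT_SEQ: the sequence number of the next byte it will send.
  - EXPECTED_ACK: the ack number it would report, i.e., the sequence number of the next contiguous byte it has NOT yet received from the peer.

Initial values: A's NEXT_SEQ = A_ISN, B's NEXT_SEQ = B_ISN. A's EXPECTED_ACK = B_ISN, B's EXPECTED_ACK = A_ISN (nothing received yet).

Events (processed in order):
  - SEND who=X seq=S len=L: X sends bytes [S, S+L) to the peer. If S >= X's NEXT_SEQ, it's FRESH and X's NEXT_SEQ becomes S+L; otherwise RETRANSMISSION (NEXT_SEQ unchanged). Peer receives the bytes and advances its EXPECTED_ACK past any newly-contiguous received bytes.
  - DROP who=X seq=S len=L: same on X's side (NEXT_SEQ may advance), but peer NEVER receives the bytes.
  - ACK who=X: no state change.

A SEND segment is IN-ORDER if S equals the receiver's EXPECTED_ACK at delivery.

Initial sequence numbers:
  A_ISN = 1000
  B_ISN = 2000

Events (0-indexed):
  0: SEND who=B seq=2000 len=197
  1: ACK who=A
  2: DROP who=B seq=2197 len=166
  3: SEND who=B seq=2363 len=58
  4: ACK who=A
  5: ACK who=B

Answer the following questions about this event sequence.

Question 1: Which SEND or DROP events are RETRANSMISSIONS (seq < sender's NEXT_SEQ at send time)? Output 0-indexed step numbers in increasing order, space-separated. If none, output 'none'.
Answer: none

Derivation:
Step 0: SEND seq=2000 -> fresh
Step 2: DROP seq=2197 -> fresh
Step 3: SEND seq=2363 -> fresh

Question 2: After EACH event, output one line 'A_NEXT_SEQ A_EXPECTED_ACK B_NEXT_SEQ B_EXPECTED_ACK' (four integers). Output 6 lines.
1000 2197 2197 1000
1000 2197 2197 1000
1000 2197 2363 1000
1000 2197 2421 1000
1000 2197 2421 1000
1000 2197 2421 1000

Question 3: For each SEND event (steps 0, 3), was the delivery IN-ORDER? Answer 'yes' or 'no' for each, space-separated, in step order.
Answer: yes no

Derivation:
Step 0: SEND seq=2000 -> in-order
Step 3: SEND seq=2363 -> out-of-order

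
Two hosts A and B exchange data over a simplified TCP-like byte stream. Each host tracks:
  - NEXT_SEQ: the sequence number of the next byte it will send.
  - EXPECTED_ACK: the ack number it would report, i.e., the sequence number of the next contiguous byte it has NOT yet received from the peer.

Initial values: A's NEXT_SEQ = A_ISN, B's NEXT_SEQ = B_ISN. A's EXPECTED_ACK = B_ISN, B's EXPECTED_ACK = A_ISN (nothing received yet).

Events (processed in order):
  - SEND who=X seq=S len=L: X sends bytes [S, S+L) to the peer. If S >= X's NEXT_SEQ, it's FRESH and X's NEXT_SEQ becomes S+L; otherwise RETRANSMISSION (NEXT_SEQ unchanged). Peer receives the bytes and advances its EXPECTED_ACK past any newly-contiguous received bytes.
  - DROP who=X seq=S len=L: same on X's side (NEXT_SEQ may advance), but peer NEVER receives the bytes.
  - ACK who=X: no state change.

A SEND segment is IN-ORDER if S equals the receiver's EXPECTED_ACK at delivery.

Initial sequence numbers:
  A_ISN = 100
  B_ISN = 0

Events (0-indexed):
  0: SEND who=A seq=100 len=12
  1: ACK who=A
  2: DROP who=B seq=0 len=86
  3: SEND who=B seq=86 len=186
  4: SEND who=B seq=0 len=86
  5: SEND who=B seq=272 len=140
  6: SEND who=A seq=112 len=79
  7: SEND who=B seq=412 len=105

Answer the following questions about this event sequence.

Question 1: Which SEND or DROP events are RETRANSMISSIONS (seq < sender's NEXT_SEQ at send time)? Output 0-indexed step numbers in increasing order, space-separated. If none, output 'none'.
Answer: 4

Derivation:
Step 0: SEND seq=100 -> fresh
Step 2: DROP seq=0 -> fresh
Step 3: SEND seq=86 -> fresh
Step 4: SEND seq=0 -> retransmit
Step 5: SEND seq=272 -> fresh
Step 6: SEND seq=112 -> fresh
Step 7: SEND seq=412 -> fresh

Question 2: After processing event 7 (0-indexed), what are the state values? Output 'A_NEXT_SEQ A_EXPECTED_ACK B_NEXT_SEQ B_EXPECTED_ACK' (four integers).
After event 0: A_seq=112 A_ack=0 B_seq=0 B_ack=112
After event 1: A_seq=112 A_ack=0 B_seq=0 B_ack=112
After event 2: A_seq=112 A_ack=0 B_seq=86 B_ack=112
After event 3: A_seq=112 A_ack=0 B_seq=272 B_ack=112
After event 4: A_seq=112 A_ack=272 B_seq=272 B_ack=112
After event 5: A_seq=112 A_ack=412 B_seq=412 B_ack=112
After event 6: A_seq=191 A_ack=412 B_seq=412 B_ack=191
After event 7: A_seq=191 A_ack=517 B_seq=517 B_ack=191

191 517 517 191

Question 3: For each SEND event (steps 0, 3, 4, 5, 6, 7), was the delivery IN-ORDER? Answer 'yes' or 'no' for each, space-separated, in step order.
Step 0: SEND seq=100 -> in-order
Step 3: SEND seq=86 -> out-of-order
Step 4: SEND seq=0 -> in-order
Step 5: SEND seq=272 -> in-order
Step 6: SEND seq=112 -> in-order
Step 7: SEND seq=412 -> in-order

Answer: yes no yes yes yes yes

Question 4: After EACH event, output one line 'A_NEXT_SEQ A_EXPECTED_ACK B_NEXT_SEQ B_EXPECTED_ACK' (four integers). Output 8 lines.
112 0 0 112
112 0 0 112
112 0 86 112
112 0 272 112
112 272 272 112
112 412 412 112
191 412 412 191
191 517 517 191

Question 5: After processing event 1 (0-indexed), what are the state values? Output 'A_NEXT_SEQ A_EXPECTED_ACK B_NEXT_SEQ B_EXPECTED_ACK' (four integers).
After event 0: A_seq=112 A_ack=0 B_seq=0 B_ack=112
After event 1: A_seq=112 A_ack=0 B_seq=0 B_ack=112

112 0 0 112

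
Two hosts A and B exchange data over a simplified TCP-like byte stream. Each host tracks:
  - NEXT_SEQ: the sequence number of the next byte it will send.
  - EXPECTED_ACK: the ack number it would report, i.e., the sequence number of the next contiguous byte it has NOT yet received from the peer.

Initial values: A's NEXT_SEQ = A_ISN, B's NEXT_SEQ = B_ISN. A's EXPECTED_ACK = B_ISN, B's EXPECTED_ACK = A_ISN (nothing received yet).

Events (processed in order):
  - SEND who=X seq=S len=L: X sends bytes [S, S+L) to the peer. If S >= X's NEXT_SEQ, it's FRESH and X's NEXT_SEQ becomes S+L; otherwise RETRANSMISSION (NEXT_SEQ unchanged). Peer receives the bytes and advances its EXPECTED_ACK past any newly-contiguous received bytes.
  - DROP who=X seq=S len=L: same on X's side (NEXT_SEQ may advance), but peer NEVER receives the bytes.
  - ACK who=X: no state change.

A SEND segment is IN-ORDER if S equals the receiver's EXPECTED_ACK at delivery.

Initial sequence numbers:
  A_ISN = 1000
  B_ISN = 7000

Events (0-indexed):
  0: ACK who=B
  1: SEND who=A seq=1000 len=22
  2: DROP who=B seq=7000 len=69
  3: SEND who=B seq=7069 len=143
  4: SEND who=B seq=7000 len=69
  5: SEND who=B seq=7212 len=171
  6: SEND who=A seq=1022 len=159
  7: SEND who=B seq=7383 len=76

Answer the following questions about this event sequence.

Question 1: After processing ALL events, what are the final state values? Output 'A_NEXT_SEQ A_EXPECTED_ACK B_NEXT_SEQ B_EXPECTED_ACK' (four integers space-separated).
Answer: 1181 7459 7459 1181

Derivation:
After event 0: A_seq=1000 A_ack=7000 B_seq=7000 B_ack=1000
After event 1: A_seq=1022 A_ack=7000 B_seq=7000 B_ack=1022
After event 2: A_seq=1022 A_ack=7000 B_seq=7069 B_ack=1022
After event 3: A_seq=1022 A_ack=7000 B_seq=7212 B_ack=1022
After event 4: A_seq=1022 A_ack=7212 B_seq=7212 B_ack=1022
After event 5: A_seq=1022 A_ack=7383 B_seq=7383 B_ack=1022
After event 6: A_seq=1181 A_ack=7383 B_seq=7383 B_ack=1181
After event 7: A_seq=1181 A_ack=7459 B_seq=7459 B_ack=1181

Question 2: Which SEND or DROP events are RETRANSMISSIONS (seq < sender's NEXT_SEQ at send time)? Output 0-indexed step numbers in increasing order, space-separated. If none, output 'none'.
Step 1: SEND seq=1000 -> fresh
Step 2: DROP seq=7000 -> fresh
Step 3: SEND seq=7069 -> fresh
Step 4: SEND seq=7000 -> retransmit
Step 5: SEND seq=7212 -> fresh
Step 6: SEND seq=1022 -> fresh
Step 7: SEND seq=7383 -> fresh

Answer: 4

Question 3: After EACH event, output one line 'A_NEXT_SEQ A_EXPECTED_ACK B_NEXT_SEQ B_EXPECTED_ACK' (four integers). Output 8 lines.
1000 7000 7000 1000
1022 7000 7000 1022
1022 7000 7069 1022
1022 7000 7212 1022
1022 7212 7212 1022
1022 7383 7383 1022
1181 7383 7383 1181
1181 7459 7459 1181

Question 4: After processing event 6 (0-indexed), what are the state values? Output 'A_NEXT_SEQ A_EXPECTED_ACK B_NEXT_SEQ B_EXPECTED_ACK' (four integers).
After event 0: A_seq=1000 A_ack=7000 B_seq=7000 B_ack=1000
After event 1: A_seq=1022 A_ack=7000 B_seq=7000 B_ack=1022
After event 2: A_seq=1022 A_ack=7000 B_seq=7069 B_ack=1022
After event 3: A_seq=1022 A_ack=7000 B_seq=7212 B_ack=1022
After event 4: A_seq=1022 A_ack=7212 B_seq=7212 B_ack=1022
After event 5: A_seq=1022 A_ack=7383 B_seq=7383 B_ack=1022
After event 6: A_seq=1181 A_ack=7383 B_seq=7383 B_ack=1181

1181 7383 7383 1181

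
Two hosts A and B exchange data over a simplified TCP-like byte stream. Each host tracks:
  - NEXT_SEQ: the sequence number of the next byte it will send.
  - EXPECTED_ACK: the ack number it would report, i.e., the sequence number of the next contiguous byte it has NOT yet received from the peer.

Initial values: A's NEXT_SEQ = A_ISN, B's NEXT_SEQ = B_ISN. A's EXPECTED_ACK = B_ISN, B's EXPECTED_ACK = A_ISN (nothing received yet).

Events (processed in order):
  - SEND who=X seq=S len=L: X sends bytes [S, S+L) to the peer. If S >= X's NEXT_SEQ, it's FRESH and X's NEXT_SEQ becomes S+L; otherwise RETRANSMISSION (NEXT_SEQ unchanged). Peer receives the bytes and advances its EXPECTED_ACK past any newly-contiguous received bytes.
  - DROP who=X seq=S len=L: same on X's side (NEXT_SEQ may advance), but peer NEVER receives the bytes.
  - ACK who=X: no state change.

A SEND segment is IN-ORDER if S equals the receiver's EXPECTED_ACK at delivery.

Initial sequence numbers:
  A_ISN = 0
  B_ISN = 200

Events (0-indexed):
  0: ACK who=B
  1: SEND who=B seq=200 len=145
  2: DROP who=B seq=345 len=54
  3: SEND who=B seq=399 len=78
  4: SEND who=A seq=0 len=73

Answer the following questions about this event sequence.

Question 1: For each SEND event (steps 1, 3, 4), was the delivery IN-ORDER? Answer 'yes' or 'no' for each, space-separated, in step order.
Step 1: SEND seq=200 -> in-order
Step 3: SEND seq=399 -> out-of-order
Step 4: SEND seq=0 -> in-order

Answer: yes no yes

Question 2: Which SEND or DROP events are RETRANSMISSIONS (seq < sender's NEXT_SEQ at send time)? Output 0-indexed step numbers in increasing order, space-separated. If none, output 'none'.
Answer: none

Derivation:
Step 1: SEND seq=200 -> fresh
Step 2: DROP seq=345 -> fresh
Step 3: SEND seq=399 -> fresh
Step 4: SEND seq=0 -> fresh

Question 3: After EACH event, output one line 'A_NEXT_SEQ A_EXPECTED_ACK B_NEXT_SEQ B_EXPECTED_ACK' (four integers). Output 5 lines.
0 200 200 0
0 345 345 0
0 345 399 0
0 345 477 0
73 345 477 73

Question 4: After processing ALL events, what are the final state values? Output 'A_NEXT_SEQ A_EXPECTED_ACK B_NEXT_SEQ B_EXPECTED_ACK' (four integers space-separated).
Answer: 73 345 477 73

Derivation:
After event 0: A_seq=0 A_ack=200 B_seq=200 B_ack=0
After event 1: A_seq=0 A_ack=345 B_seq=345 B_ack=0
After event 2: A_seq=0 A_ack=345 B_seq=399 B_ack=0
After event 3: A_seq=0 A_ack=345 B_seq=477 B_ack=0
After event 4: A_seq=73 A_ack=345 B_seq=477 B_ack=73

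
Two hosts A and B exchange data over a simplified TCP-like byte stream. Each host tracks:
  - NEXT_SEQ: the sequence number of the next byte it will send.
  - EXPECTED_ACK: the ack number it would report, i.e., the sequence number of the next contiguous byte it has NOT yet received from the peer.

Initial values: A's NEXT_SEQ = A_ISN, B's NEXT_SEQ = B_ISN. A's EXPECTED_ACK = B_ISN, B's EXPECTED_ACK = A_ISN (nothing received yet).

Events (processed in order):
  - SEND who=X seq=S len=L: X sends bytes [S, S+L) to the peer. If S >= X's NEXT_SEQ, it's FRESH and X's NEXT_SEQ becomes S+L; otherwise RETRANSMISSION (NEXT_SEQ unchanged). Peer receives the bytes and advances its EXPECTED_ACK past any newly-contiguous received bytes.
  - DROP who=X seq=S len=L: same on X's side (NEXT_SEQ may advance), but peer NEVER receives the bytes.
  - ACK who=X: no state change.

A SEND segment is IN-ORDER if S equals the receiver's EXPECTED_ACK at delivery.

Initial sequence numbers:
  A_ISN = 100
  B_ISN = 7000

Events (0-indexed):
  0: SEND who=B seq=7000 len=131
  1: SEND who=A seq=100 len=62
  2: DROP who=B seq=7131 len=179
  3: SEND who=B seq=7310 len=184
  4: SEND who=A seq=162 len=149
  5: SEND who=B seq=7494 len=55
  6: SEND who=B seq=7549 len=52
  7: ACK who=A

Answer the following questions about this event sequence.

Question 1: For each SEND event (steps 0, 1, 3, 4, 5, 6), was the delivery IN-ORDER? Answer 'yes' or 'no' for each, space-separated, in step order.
Step 0: SEND seq=7000 -> in-order
Step 1: SEND seq=100 -> in-order
Step 3: SEND seq=7310 -> out-of-order
Step 4: SEND seq=162 -> in-order
Step 5: SEND seq=7494 -> out-of-order
Step 6: SEND seq=7549 -> out-of-order

Answer: yes yes no yes no no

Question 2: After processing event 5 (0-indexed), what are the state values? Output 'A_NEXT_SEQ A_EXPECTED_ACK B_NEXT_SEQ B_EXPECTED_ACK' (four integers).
After event 0: A_seq=100 A_ack=7131 B_seq=7131 B_ack=100
After event 1: A_seq=162 A_ack=7131 B_seq=7131 B_ack=162
After event 2: A_seq=162 A_ack=7131 B_seq=7310 B_ack=162
After event 3: A_seq=162 A_ack=7131 B_seq=7494 B_ack=162
After event 4: A_seq=311 A_ack=7131 B_seq=7494 B_ack=311
After event 5: A_seq=311 A_ack=7131 B_seq=7549 B_ack=311

311 7131 7549 311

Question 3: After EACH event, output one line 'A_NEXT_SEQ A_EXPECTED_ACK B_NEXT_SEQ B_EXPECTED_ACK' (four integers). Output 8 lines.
100 7131 7131 100
162 7131 7131 162
162 7131 7310 162
162 7131 7494 162
311 7131 7494 311
311 7131 7549 311
311 7131 7601 311
311 7131 7601 311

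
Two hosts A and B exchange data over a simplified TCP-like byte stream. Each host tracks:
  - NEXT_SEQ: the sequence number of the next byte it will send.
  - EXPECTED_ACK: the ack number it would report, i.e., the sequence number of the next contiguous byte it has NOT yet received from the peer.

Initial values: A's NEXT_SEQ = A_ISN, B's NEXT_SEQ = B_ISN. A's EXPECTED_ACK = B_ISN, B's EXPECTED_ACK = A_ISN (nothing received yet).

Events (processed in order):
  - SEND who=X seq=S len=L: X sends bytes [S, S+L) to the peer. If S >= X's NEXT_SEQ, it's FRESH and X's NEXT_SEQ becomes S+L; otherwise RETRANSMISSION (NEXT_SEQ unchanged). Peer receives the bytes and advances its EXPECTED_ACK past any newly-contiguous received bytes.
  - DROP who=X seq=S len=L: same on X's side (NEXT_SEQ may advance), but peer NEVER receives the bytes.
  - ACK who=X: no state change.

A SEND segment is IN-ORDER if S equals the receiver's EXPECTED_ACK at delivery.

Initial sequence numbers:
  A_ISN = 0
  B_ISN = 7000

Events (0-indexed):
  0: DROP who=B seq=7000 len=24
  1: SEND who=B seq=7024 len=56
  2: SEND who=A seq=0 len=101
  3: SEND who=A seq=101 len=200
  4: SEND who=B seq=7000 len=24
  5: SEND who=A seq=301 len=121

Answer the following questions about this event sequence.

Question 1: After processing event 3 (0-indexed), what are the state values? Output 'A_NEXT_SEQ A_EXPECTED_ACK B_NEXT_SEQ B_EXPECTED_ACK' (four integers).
After event 0: A_seq=0 A_ack=7000 B_seq=7024 B_ack=0
After event 1: A_seq=0 A_ack=7000 B_seq=7080 B_ack=0
After event 2: A_seq=101 A_ack=7000 B_seq=7080 B_ack=101
After event 3: A_seq=301 A_ack=7000 B_seq=7080 B_ack=301

301 7000 7080 301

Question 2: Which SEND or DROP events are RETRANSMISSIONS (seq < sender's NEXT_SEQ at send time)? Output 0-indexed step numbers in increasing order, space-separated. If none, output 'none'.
Answer: 4

Derivation:
Step 0: DROP seq=7000 -> fresh
Step 1: SEND seq=7024 -> fresh
Step 2: SEND seq=0 -> fresh
Step 3: SEND seq=101 -> fresh
Step 4: SEND seq=7000 -> retransmit
Step 5: SEND seq=301 -> fresh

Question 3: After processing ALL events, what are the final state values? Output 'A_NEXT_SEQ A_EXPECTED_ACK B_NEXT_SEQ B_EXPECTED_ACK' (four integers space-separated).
After event 0: A_seq=0 A_ack=7000 B_seq=7024 B_ack=0
After event 1: A_seq=0 A_ack=7000 B_seq=7080 B_ack=0
After event 2: A_seq=101 A_ack=7000 B_seq=7080 B_ack=101
After event 3: A_seq=301 A_ack=7000 B_seq=7080 B_ack=301
After event 4: A_seq=301 A_ack=7080 B_seq=7080 B_ack=301
After event 5: A_seq=422 A_ack=7080 B_seq=7080 B_ack=422

Answer: 422 7080 7080 422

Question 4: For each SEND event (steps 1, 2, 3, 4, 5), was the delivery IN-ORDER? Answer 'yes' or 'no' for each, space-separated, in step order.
Step 1: SEND seq=7024 -> out-of-order
Step 2: SEND seq=0 -> in-order
Step 3: SEND seq=101 -> in-order
Step 4: SEND seq=7000 -> in-order
Step 5: SEND seq=301 -> in-order

Answer: no yes yes yes yes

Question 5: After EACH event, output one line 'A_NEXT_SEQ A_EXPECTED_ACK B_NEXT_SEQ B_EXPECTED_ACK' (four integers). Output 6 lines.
0 7000 7024 0
0 7000 7080 0
101 7000 7080 101
301 7000 7080 301
301 7080 7080 301
422 7080 7080 422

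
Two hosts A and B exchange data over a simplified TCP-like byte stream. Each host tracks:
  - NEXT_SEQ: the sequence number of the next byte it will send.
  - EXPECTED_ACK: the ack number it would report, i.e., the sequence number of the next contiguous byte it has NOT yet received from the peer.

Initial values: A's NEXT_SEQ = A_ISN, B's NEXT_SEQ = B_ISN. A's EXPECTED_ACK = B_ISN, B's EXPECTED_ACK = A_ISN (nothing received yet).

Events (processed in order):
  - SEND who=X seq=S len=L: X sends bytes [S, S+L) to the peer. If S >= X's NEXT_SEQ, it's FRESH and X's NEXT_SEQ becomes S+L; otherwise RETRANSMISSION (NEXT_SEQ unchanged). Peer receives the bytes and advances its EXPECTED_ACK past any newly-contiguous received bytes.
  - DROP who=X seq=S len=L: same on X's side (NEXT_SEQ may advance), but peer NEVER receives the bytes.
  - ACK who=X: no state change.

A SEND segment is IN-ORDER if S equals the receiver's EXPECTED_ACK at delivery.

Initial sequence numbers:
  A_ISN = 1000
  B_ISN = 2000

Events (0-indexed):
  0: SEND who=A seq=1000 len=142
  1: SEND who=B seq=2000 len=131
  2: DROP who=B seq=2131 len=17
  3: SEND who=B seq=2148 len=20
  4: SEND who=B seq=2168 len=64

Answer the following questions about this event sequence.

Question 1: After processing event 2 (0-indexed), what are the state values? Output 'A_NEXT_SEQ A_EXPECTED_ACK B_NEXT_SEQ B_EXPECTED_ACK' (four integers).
After event 0: A_seq=1142 A_ack=2000 B_seq=2000 B_ack=1142
After event 1: A_seq=1142 A_ack=2131 B_seq=2131 B_ack=1142
After event 2: A_seq=1142 A_ack=2131 B_seq=2148 B_ack=1142

1142 2131 2148 1142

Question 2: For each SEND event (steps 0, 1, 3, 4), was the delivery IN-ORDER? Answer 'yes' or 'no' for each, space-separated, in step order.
Step 0: SEND seq=1000 -> in-order
Step 1: SEND seq=2000 -> in-order
Step 3: SEND seq=2148 -> out-of-order
Step 4: SEND seq=2168 -> out-of-order

Answer: yes yes no no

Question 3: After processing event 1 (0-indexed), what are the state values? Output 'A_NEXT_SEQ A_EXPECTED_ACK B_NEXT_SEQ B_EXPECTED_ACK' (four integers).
After event 0: A_seq=1142 A_ack=2000 B_seq=2000 B_ack=1142
After event 1: A_seq=1142 A_ack=2131 B_seq=2131 B_ack=1142

1142 2131 2131 1142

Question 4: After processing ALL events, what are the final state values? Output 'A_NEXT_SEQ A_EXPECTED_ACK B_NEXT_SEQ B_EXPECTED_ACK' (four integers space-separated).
After event 0: A_seq=1142 A_ack=2000 B_seq=2000 B_ack=1142
After event 1: A_seq=1142 A_ack=2131 B_seq=2131 B_ack=1142
After event 2: A_seq=1142 A_ack=2131 B_seq=2148 B_ack=1142
After event 3: A_seq=1142 A_ack=2131 B_seq=2168 B_ack=1142
After event 4: A_seq=1142 A_ack=2131 B_seq=2232 B_ack=1142

Answer: 1142 2131 2232 1142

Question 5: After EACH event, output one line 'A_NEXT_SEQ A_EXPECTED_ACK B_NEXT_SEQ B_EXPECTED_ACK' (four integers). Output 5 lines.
1142 2000 2000 1142
1142 2131 2131 1142
1142 2131 2148 1142
1142 2131 2168 1142
1142 2131 2232 1142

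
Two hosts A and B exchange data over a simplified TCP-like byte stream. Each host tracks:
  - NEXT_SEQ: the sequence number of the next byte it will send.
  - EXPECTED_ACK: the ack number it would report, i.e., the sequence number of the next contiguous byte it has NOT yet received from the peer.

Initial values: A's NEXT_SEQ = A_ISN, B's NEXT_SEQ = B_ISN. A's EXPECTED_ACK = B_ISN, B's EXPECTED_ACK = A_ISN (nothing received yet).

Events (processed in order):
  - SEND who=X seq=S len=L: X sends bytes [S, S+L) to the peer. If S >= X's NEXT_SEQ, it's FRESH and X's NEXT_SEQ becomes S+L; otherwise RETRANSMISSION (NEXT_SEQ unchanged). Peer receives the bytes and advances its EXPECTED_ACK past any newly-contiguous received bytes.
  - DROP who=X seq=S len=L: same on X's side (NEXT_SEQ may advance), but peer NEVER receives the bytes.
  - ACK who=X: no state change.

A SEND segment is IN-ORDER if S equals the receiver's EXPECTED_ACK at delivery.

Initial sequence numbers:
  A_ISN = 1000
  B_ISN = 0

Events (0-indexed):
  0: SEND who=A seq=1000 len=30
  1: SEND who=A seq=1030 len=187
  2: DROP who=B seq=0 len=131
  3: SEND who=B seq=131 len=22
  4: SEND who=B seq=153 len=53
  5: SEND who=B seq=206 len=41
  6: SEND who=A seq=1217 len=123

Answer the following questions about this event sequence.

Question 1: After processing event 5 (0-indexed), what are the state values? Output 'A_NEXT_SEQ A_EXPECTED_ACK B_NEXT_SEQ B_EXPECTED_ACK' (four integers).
After event 0: A_seq=1030 A_ack=0 B_seq=0 B_ack=1030
After event 1: A_seq=1217 A_ack=0 B_seq=0 B_ack=1217
After event 2: A_seq=1217 A_ack=0 B_seq=131 B_ack=1217
After event 3: A_seq=1217 A_ack=0 B_seq=153 B_ack=1217
After event 4: A_seq=1217 A_ack=0 B_seq=206 B_ack=1217
After event 5: A_seq=1217 A_ack=0 B_seq=247 B_ack=1217

1217 0 247 1217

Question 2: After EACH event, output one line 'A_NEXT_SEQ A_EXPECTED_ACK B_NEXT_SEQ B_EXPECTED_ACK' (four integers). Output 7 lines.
1030 0 0 1030
1217 0 0 1217
1217 0 131 1217
1217 0 153 1217
1217 0 206 1217
1217 0 247 1217
1340 0 247 1340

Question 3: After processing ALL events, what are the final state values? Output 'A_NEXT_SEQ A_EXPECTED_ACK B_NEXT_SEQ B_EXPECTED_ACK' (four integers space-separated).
After event 0: A_seq=1030 A_ack=0 B_seq=0 B_ack=1030
After event 1: A_seq=1217 A_ack=0 B_seq=0 B_ack=1217
After event 2: A_seq=1217 A_ack=0 B_seq=131 B_ack=1217
After event 3: A_seq=1217 A_ack=0 B_seq=153 B_ack=1217
After event 4: A_seq=1217 A_ack=0 B_seq=206 B_ack=1217
After event 5: A_seq=1217 A_ack=0 B_seq=247 B_ack=1217
After event 6: A_seq=1340 A_ack=0 B_seq=247 B_ack=1340

Answer: 1340 0 247 1340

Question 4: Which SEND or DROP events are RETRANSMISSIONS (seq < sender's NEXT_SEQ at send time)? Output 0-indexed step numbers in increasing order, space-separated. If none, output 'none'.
Step 0: SEND seq=1000 -> fresh
Step 1: SEND seq=1030 -> fresh
Step 2: DROP seq=0 -> fresh
Step 3: SEND seq=131 -> fresh
Step 4: SEND seq=153 -> fresh
Step 5: SEND seq=206 -> fresh
Step 6: SEND seq=1217 -> fresh

Answer: none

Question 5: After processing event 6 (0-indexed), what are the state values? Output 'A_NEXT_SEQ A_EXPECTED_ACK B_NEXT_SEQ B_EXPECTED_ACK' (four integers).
After event 0: A_seq=1030 A_ack=0 B_seq=0 B_ack=1030
After event 1: A_seq=1217 A_ack=0 B_seq=0 B_ack=1217
After event 2: A_seq=1217 A_ack=0 B_seq=131 B_ack=1217
After event 3: A_seq=1217 A_ack=0 B_seq=153 B_ack=1217
After event 4: A_seq=1217 A_ack=0 B_seq=206 B_ack=1217
After event 5: A_seq=1217 A_ack=0 B_seq=247 B_ack=1217
After event 6: A_seq=1340 A_ack=0 B_seq=247 B_ack=1340

1340 0 247 1340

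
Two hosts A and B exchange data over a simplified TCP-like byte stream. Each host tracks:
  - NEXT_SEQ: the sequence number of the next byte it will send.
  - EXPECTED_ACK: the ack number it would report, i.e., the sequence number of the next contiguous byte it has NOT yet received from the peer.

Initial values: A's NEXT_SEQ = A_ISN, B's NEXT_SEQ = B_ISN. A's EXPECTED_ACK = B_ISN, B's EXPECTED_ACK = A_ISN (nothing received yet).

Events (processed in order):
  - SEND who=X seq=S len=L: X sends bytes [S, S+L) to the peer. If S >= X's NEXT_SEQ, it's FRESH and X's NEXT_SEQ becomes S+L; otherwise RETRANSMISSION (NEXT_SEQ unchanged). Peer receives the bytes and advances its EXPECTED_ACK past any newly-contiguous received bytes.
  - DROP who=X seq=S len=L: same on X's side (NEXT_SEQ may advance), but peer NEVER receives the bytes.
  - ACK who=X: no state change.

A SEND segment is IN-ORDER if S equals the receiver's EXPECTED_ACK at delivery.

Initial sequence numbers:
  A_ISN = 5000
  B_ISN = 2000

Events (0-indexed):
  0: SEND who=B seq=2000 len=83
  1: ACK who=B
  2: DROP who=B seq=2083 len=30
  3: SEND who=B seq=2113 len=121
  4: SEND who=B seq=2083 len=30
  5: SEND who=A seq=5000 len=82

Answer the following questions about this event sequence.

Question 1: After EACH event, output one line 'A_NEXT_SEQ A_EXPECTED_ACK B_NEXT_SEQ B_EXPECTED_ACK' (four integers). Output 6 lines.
5000 2083 2083 5000
5000 2083 2083 5000
5000 2083 2113 5000
5000 2083 2234 5000
5000 2234 2234 5000
5082 2234 2234 5082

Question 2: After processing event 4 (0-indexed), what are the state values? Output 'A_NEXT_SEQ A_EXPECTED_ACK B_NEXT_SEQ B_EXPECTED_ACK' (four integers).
After event 0: A_seq=5000 A_ack=2083 B_seq=2083 B_ack=5000
After event 1: A_seq=5000 A_ack=2083 B_seq=2083 B_ack=5000
After event 2: A_seq=5000 A_ack=2083 B_seq=2113 B_ack=5000
After event 3: A_seq=5000 A_ack=2083 B_seq=2234 B_ack=5000
After event 4: A_seq=5000 A_ack=2234 B_seq=2234 B_ack=5000

5000 2234 2234 5000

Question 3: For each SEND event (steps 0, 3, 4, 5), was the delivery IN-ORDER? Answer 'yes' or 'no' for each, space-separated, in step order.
Answer: yes no yes yes

Derivation:
Step 0: SEND seq=2000 -> in-order
Step 3: SEND seq=2113 -> out-of-order
Step 4: SEND seq=2083 -> in-order
Step 5: SEND seq=5000 -> in-order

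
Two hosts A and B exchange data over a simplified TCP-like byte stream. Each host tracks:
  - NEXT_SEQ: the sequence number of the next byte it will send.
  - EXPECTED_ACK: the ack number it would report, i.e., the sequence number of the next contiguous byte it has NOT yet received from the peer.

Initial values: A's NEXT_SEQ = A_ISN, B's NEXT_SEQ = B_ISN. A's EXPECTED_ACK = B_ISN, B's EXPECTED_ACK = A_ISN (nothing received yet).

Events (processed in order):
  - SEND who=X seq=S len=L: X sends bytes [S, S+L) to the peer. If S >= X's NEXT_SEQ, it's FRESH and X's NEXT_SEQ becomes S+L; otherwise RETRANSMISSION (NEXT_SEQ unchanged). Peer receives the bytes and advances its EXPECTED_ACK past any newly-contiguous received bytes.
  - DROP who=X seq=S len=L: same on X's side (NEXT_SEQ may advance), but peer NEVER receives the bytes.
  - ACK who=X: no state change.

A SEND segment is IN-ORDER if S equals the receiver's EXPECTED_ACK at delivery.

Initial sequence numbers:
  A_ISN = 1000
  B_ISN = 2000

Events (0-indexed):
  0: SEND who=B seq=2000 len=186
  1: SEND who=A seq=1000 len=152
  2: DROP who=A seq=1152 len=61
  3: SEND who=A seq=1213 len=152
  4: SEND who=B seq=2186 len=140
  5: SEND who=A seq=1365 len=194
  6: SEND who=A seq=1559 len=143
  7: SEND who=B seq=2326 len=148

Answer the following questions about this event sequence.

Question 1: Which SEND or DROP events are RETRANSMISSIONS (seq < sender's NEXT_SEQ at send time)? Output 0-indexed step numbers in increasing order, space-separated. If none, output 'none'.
Answer: none

Derivation:
Step 0: SEND seq=2000 -> fresh
Step 1: SEND seq=1000 -> fresh
Step 2: DROP seq=1152 -> fresh
Step 3: SEND seq=1213 -> fresh
Step 4: SEND seq=2186 -> fresh
Step 5: SEND seq=1365 -> fresh
Step 6: SEND seq=1559 -> fresh
Step 7: SEND seq=2326 -> fresh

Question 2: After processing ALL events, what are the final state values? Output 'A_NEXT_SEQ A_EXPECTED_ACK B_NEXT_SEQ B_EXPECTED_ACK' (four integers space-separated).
Answer: 1702 2474 2474 1152

Derivation:
After event 0: A_seq=1000 A_ack=2186 B_seq=2186 B_ack=1000
After event 1: A_seq=1152 A_ack=2186 B_seq=2186 B_ack=1152
After event 2: A_seq=1213 A_ack=2186 B_seq=2186 B_ack=1152
After event 3: A_seq=1365 A_ack=2186 B_seq=2186 B_ack=1152
After event 4: A_seq=1365 A_ack=2326 B_seq=2326 B_ack=1152
After event 5: A_seq=1559 A_ack=2326 B_seq=2326 B_ack=1152
After event 6: A_seq=1702 A_ack=2326 B_seq=2326 B_ack=1152
After event 7: A_seq=1702 A_ack=2474 B_seq=2474 B_ack=1152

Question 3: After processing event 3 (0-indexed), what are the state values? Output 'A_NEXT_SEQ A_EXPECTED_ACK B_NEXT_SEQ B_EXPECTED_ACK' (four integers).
After event 0: A_seq=1000 A_ack=2186 B_seq=2186 B_ack=1000
After event 1: A_seq=1152 A_ack=2186 B_seq=2186 B_ack=1152
After event 2: A_seq=1213 A_ack=2186 B_seq=2186 B_ack=1152
After event 3: A_seq=1365 A_ack=2186 B_seq=2186 B_ack=1152

1365 2186 2186 1152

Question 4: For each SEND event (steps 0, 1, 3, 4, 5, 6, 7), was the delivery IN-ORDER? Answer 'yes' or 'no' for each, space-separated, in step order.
Answer: yes yes no yes no no yes

Derivation:
Step 0: SEND seq=2000 -> in-order
Step 1: SEND seq=1000 -> in-order
Step 3: SEND seq=1213 -> out-of-order
Step 4: SEND seq=2186 -> in-order
Step 5: SEND seq=1365 -> out-of-order
Step 6: SEND seq=1559 -> out-of-order
Step 7: SEND seq=2326 -> in-order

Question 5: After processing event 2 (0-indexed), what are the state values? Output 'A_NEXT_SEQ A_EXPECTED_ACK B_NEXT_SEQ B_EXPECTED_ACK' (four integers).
After event 0: A_seq=1000 A_ack=2186 B_seq=2186 B_ack=1000
After event 1: A_seq=1152 A_ack=2186 B_seq=2186 B_ack=1152
After event 2: A_seq=1213 A_ack=2186 B_seq=2186 B_ack=1152

1213 2186 2186 1152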